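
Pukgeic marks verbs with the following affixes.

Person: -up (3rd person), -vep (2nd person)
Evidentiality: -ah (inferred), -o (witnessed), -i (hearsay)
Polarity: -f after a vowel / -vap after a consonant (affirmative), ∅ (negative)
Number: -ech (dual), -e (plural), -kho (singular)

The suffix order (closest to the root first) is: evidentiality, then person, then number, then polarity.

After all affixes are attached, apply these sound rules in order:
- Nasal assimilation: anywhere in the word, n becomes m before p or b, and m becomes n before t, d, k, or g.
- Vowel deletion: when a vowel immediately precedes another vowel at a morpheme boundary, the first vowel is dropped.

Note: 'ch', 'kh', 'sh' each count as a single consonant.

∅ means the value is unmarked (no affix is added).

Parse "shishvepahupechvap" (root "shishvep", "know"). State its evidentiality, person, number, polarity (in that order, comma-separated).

inferred, 3rd person, dual, affirmative

Segment: shishvep-ah-up-ech-vap.
evidentiality: -ah → inferred.
person: -up → 3rd person.
number: -ech → dual.
polarity: -f/vap → affirmative.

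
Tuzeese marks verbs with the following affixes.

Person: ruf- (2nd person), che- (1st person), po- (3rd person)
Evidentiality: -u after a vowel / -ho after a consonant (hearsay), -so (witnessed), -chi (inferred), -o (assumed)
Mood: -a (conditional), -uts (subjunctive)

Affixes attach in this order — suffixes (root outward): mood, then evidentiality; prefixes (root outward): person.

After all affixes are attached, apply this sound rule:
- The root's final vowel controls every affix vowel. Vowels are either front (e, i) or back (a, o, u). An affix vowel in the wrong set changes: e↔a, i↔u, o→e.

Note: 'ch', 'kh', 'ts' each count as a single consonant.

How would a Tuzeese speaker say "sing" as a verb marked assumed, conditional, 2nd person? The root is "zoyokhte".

rifzoyokhteee

Attach person 2nd person ruf- → rufzoyokhte.
Attach mood conditional -a → rufzoyokhtea.
Attach evidentiality assumed -o → rufzoyokhteao.
Apply vowel harmony: rufzoyokhteao → rifzoyokhteee.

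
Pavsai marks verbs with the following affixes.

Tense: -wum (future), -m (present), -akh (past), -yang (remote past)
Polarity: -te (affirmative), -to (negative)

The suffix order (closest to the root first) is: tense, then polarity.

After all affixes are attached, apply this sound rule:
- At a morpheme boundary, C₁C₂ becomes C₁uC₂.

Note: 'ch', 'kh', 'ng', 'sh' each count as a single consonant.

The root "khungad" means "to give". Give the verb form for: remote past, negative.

Attach tense remote past -yang → khungadyang.
Attach polarity negative -to → khungadyangto.
Apply epenthesis: khungadyangto → khungaduyanguto.

khungaduyanguto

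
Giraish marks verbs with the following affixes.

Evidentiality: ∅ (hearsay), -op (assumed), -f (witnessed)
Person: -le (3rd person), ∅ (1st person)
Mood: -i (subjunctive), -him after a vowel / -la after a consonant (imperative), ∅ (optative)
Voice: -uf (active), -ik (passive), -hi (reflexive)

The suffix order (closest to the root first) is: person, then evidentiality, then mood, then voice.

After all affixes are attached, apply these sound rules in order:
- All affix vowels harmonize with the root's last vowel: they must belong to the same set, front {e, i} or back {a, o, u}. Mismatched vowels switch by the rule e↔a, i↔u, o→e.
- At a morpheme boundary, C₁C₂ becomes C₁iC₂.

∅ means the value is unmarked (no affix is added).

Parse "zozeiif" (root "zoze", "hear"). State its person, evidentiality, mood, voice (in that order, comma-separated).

Segment: zoze-i-uf.
person: ∅ → 1st person.
evidentiality: ∅ → hearsay.
mood: -i → subjunctive.
voice: -uf → active.

1st person, hearsay, subjunctive, active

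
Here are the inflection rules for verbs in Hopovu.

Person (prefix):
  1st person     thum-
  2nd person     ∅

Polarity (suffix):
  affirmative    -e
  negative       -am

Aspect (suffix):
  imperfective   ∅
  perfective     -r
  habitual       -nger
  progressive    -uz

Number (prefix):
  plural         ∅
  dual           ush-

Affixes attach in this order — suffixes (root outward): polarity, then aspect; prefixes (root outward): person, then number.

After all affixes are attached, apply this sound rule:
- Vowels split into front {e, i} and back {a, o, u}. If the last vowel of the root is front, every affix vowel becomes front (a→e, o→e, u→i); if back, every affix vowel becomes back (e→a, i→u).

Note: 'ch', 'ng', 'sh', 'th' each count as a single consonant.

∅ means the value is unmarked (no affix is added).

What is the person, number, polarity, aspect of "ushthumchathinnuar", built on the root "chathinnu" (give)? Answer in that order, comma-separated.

1st person, dual, affirmative, perfective

Segment: ush-thum-chathinnu-e-r.
person: thum- → 1st person.
number: ush- → dual.
polarity: -e → affirmative.
aspect: -r → perfective.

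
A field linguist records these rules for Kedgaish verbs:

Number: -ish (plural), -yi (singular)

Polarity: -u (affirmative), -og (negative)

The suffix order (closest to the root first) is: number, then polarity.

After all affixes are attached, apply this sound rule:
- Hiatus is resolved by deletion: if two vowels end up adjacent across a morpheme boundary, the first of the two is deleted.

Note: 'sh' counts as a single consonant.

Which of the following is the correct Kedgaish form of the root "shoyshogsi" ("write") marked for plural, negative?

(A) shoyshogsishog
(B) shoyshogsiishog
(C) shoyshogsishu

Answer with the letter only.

Attach number plural -ish → shoyshogsiish.
Attach polarity negative -og → shoyshogsiishog.
Apply vowel deletion: shoyshogsiishog → shoyshogsishog.
So the correct form is shoyshogsishog, option (A).
(C) shoyshogsishu is wrong: it uses affirmative instead of negative for polarity.
(B) shoyshogsiishog is wrong: it fails to apply the sound rule(s).

A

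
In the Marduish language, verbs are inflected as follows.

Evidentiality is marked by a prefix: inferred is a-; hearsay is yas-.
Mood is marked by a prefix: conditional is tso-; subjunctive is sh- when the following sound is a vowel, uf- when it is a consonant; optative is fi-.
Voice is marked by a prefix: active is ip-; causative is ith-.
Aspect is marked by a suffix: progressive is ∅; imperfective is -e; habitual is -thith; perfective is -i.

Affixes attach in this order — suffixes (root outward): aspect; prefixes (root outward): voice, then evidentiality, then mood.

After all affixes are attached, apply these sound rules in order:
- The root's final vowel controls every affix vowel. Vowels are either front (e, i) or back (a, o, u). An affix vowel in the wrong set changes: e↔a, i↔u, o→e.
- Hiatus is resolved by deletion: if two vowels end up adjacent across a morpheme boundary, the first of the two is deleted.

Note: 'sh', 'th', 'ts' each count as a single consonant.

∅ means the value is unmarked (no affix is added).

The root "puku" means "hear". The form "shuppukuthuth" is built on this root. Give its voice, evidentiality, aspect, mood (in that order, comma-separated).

Segment: sh-a-ip-puku-thith.
voice: ip- → active.
evidentiality: a- → inferred.
aspect: -thith → habitual.
mood: sh/uf- → subjunctive.

active, inferred, habitual, subjunctive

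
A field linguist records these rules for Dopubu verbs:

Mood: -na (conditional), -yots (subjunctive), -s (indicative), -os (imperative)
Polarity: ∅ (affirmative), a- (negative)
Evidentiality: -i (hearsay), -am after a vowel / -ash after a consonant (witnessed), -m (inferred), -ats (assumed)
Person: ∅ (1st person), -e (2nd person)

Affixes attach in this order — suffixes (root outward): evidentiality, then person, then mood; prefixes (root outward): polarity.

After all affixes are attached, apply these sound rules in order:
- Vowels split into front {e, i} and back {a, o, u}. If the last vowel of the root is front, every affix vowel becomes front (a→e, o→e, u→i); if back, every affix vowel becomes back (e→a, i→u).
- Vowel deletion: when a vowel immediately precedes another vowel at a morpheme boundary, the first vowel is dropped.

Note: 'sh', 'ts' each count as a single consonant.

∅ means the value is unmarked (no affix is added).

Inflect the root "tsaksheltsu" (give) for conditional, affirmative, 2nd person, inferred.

Attach evidentiality inferred -m → tsaksheltsum.
Attach person 2nd person -e → tsaksheltsume.
Attach mood conditional -na → tsaksheltsumena.
polarity = affirmative: zero marking, form stays tsaksheltsumena.
Apply vowel harmony: tsaksheltsumena → tsaksheltsumana.
Vowel deletion: no change.

tsaksheltsumana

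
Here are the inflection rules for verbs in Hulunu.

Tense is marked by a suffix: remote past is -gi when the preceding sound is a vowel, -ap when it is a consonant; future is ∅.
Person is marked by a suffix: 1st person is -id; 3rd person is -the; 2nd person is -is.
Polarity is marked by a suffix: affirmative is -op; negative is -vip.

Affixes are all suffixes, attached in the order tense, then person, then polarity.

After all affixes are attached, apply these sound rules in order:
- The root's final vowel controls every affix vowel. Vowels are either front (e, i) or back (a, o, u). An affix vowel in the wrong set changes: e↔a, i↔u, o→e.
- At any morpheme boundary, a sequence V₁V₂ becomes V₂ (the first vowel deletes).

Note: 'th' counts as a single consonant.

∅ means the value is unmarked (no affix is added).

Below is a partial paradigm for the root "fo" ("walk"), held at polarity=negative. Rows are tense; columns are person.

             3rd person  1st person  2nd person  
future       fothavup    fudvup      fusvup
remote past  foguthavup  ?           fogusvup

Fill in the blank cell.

fogudvup

Attach tense remote past -gi (after vowel 'o') → fogi.
Attach person 1st person -id → fogiid.
Attach polarity negative -vip → fogiidvip.
Apply vowel harmony: fogiidvip → foguudvup.
Apply vowel deletion: foguudvup → fogudvup.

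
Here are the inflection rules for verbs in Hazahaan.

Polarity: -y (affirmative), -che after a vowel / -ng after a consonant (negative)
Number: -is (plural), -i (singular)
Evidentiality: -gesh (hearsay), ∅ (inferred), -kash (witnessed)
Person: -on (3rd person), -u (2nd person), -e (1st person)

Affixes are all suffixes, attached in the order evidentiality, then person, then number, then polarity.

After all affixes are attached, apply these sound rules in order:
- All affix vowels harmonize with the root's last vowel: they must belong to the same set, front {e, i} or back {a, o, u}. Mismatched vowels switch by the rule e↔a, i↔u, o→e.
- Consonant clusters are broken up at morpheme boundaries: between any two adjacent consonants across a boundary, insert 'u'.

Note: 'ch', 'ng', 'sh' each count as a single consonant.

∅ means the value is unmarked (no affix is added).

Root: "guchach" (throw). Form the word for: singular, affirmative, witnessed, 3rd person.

guchachukashonuy

Attach evidentiality witnessed -kash → guchachkash.
Attach person 3rd person -on → guchachkashon.
Attach number singular -i → guchachkashoni.
Attach polarity affirmative -y → guchachkashoniy.
Apply vowel harmony: guchachkashoniy → guchachkashonuy.
Apply epenthesis: guchachkashonuy → guchachukashonuy.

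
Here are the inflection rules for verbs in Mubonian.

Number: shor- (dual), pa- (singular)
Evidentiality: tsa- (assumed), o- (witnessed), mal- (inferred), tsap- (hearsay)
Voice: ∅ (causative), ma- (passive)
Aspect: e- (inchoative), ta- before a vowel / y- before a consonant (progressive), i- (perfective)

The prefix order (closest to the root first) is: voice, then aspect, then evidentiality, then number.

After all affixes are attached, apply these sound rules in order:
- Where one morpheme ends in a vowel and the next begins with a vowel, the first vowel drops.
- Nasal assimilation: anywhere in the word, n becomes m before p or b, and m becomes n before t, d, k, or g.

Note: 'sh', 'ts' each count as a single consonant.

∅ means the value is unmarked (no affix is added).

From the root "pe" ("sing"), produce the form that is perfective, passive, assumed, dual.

shortsimape

Attach voice passive ma- → mape.
Attach aspect perfective i- → imape.
Attach evidentiality assumed tsa- → tsaimape.
Attach number dual shor- → shortsaimape.
Apply vowel deletion: shortsaimape → shortsimape.
Nasal assimilation: no change.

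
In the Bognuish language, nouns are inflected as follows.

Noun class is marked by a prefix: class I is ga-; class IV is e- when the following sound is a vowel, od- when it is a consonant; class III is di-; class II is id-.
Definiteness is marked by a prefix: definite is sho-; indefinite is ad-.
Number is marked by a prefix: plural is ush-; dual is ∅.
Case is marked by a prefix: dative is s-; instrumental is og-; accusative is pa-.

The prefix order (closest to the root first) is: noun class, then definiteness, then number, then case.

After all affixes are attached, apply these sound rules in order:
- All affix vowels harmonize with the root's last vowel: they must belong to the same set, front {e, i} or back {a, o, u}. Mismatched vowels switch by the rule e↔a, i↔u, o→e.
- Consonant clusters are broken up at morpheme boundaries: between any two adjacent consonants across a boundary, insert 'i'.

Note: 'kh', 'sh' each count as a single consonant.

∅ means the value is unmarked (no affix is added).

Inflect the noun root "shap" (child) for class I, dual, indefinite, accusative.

paadigashap

Attach noun class class I ga- → gashap.
Attach definiteness indefinite ad- → adgashap.
number = dual: zero marking, form stays adgashap.
Attach case accusative pa- → paadgashap.
Vowel harmony: no change.
Apply epenthesis: paadgashap → paadigashap.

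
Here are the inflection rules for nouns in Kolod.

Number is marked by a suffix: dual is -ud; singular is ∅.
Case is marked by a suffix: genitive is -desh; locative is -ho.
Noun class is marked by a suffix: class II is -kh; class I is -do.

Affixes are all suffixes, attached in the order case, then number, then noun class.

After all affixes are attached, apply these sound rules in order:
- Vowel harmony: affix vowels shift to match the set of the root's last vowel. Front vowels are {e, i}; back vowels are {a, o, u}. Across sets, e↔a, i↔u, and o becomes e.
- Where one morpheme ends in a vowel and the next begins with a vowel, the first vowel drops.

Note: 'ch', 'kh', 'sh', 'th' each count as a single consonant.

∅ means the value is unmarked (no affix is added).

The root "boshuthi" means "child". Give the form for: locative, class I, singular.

boshuthihede

Attach case locative -ho → boshuthiho.
number = singular: zero marking, form stays boshuthiho.
Attach noun class class I -do → boshuthihodo.
Apply vowel harmony: boshuthihodo → boshuthihede.
Vowel deletion: no change.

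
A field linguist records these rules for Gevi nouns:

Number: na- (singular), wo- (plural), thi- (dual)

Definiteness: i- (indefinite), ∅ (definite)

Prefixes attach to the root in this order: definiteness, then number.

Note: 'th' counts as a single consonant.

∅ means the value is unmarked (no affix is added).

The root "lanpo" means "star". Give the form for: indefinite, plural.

woilanpo

Attach definiteness indefinite i- → ilanpo.
Attach number plural wo- → woilanpo.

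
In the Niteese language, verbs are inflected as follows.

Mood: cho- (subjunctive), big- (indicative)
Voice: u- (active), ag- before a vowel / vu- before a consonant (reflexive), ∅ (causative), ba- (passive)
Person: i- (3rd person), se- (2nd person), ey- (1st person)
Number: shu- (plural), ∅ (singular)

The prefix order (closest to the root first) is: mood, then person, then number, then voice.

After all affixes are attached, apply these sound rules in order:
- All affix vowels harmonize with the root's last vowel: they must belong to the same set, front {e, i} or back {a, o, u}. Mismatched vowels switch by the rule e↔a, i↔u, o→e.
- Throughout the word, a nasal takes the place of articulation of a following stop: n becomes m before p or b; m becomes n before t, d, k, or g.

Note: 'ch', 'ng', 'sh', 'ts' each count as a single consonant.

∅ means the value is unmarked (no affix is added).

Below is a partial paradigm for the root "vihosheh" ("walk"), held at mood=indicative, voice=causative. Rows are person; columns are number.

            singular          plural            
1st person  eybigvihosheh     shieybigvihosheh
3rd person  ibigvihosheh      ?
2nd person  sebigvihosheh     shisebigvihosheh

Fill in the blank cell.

shiibigvihosheh

Attach mood indicative big- → bigvihosheh.
Attach person 3rd person i- → ibigvihosheh.
Attach number plural shu- → shuibigvihosheh.
voice = causative: zero marking, form stays shuibigvihosheh.
Apply vowel harmony: shuibigvihosheh → shiibigvihosheh.
Nasal assimilation: no change.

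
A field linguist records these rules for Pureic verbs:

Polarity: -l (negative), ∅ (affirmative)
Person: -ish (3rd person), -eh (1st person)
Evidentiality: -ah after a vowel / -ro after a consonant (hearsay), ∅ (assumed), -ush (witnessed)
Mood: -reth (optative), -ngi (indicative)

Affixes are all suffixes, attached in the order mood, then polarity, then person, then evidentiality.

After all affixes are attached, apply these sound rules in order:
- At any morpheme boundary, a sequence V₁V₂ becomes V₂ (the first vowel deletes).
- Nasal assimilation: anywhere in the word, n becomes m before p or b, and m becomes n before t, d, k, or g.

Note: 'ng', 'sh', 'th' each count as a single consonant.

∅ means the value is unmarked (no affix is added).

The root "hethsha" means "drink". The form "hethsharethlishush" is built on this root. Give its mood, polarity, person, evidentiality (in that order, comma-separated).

Segment: hethsha-reth-l-ish-ush.
mood: -reth → optative.
polarity: -l → negative.
person: -ish → 3rd person.
evidentiality: -ush → witnessed.

optative, negative, 3rd person, witnessed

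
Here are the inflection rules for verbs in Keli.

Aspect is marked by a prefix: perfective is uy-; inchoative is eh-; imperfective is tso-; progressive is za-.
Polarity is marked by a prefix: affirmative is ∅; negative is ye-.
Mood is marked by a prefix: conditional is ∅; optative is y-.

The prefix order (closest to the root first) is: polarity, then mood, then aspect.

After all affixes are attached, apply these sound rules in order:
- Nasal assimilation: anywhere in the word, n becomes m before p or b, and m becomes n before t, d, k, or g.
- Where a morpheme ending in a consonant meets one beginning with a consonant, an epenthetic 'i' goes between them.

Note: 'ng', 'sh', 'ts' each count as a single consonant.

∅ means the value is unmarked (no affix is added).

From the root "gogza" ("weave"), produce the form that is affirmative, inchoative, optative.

polarity = affirmative: zero marking, form stays gogza.
Attach mood optative y- → ygogza.
Attach aspect inchoative eh- → ehygogza.
Nasal assimilation: no change.
Apply epenthesis: ehygogza → ehiyigogza.

ehiyigogza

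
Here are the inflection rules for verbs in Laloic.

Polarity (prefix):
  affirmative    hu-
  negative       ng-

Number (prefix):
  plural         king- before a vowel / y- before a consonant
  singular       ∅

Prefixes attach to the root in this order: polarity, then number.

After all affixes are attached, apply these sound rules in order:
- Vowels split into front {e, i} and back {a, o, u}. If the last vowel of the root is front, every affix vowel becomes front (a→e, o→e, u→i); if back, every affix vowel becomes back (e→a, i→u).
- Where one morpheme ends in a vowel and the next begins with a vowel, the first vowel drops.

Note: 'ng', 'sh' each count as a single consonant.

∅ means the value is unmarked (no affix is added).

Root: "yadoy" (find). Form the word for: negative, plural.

yngyadoy

Attach polarity negative ng- → ngyadoy.
Attach number plural y- (before consonant 'ng') → yngyadoy.
Vowel harmony: no change.
Vowel deletion: no change.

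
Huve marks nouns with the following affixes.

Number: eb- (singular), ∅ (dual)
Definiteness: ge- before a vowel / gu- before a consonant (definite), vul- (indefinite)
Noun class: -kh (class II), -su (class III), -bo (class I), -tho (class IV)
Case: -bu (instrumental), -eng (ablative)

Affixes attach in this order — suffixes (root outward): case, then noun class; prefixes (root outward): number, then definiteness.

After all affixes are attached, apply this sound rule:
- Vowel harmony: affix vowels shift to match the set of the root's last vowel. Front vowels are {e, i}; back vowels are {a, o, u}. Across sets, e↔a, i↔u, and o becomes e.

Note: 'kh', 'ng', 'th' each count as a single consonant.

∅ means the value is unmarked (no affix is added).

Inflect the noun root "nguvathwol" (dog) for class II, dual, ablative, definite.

gunguvathwolangkh

Attach case ablative -eng → nguvathwoleng.
Attach noun class class II -kh → nguvathwolengkh.
number = dual: zero marking, form stays nguvathwolengkh.
Attach definiteness definite gu- (before consonant 'ng') → gunguvathwolengkh.
Apply vowel harmony: gunguvathwolengkh → gunguvathwolangkh.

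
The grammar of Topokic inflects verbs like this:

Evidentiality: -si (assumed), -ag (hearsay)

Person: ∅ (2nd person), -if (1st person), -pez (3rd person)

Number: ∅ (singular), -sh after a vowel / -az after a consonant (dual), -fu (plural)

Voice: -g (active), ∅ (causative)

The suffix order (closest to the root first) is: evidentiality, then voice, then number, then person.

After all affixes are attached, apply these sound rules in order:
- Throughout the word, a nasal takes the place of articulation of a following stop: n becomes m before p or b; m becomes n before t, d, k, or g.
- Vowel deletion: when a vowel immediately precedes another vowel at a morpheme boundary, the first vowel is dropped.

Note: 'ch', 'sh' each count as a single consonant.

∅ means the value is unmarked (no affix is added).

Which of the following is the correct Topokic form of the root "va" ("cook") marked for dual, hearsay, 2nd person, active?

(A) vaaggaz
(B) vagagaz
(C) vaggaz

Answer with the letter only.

Attach evidentiality hearsay -ag → vaag.
Attach voice active -g → vaagg.
Attach number dual -az (after consonant 'g') → vaaggaz.
person = 2nd person: zero marking, form stays vaaggaz.
Nasal assimilation: no change.
Apply vowel deletion: vaaggaz → vaggaz.
So the correct form is vaggaz, option (C).
(B) vagagaz is wrong: it has the affixes in the wrong order.
(A) vaaggaz is wrong: it fails to apply the sound rule(s).

C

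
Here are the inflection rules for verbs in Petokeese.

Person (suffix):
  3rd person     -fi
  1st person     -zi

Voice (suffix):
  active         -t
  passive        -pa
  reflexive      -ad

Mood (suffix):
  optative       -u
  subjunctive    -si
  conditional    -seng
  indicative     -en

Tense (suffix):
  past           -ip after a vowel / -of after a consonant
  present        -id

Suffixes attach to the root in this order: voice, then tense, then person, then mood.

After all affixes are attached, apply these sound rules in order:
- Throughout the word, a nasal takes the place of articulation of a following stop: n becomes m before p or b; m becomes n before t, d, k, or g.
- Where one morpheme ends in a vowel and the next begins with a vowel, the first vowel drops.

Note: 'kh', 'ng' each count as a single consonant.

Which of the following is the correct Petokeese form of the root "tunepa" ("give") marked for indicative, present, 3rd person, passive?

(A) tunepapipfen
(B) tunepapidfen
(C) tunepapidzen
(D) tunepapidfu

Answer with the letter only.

B

Attach voice passive -pa → tunepapa.
Attach tense present -id → tunepapaid.
Attach person 3rd person -fi → tunepapaidfi.
Attach mood indicative -en → tunepapaidfien.
Nasal assimilation: no change.
Apply vowel deletion: tunepapaidfien → tunepapidfen.
So the correct form is tunepapidfen, option (B).
(D) tunepapidfu is wrong: it uses optative instead of indicative for mood.
(C) tunepapidzen is wrong: it uses 1st person instead of 3rd person for person.
(A) tunepapipfen is wrong: it uses past instead of present for tense.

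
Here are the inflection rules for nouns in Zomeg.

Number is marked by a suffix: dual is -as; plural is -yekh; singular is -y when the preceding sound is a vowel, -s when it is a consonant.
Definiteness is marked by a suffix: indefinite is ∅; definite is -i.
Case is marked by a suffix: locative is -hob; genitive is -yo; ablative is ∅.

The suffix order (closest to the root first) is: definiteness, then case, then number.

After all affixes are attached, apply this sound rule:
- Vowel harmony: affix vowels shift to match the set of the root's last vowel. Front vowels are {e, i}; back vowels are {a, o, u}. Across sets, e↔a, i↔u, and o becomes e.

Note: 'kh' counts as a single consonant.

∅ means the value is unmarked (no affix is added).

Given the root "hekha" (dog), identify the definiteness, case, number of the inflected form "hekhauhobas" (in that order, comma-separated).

definite, locative, dual

Segment: hekha-i-hob-as.
definiteness: -i → definite.
case: -hob → locative.
number: -as → dual.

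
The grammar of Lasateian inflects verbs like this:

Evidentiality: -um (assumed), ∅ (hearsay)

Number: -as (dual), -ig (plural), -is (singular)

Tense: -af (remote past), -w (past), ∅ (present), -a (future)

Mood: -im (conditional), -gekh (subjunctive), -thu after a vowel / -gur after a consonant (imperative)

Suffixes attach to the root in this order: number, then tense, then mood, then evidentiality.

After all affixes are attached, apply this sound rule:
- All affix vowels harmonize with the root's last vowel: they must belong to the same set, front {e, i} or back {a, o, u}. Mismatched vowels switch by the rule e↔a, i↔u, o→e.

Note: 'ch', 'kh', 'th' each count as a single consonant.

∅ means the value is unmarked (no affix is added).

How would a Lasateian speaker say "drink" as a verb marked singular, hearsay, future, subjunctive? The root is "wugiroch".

wugirochusagakh

Attach number singular -is → wugirochis.
Attach tense future -a → wugirochisa.
Attach mood subjunctive -gekh → wugirochisagekh.
evidentiality = hearsay: zero marking, form stays wugirochisagekh.
Apply vowel harmony: wugirochisagekh → wugirochusagakh.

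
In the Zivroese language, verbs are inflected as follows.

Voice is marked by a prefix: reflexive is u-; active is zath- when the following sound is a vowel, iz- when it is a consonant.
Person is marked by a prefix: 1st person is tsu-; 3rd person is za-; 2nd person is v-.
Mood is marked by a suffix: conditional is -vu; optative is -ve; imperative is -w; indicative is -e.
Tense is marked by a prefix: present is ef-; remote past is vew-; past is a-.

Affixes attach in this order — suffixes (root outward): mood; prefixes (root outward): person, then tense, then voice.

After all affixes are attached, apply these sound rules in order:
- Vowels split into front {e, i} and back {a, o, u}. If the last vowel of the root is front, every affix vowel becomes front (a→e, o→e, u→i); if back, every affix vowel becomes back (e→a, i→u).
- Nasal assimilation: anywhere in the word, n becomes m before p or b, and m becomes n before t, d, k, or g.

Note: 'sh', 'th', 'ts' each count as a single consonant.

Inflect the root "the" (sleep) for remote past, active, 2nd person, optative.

Attach mood optative -ve → theve.
Attach person 2nd person v- → vtheve.
Attach tense remote past vew- → vewvtheve.
Attach voice active iz- (before consonant 'v') → izvewvtheve.
Vowel harmony: no change.
Nasal assimilation: no change.

izvewvtheve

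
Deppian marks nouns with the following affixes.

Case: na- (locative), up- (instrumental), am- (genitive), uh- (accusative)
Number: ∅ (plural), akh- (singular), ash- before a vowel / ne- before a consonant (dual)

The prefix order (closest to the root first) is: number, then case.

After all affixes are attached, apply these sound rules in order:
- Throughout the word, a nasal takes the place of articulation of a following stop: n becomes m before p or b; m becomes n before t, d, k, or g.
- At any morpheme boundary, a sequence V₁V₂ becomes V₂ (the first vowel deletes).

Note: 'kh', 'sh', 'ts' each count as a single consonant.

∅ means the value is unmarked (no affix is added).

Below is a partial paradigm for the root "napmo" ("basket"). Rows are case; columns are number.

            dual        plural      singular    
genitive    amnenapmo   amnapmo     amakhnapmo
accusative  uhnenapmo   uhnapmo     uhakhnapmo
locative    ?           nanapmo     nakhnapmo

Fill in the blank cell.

Attach number dual ne- (before consonant 'n') → nenapmo.
Attach case locative na- → nanenapmo.
Nasal assimilation: no change.
Vowel deletion: no change.

nanenapmo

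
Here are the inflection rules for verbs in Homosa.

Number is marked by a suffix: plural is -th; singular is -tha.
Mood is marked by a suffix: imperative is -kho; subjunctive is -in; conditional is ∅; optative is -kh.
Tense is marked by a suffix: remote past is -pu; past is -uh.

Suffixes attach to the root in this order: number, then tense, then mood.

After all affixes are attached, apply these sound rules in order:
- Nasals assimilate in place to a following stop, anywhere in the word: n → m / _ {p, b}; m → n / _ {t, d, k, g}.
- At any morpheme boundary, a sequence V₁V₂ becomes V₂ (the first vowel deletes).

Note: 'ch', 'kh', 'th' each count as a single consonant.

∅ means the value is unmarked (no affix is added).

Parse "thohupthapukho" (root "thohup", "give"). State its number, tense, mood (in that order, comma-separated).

singular, remote past, imperative

Segment: thohup-tha-pu-kho.
number: -tha → singular.
tense: -pu → remote past.
mood: -kho → imperative.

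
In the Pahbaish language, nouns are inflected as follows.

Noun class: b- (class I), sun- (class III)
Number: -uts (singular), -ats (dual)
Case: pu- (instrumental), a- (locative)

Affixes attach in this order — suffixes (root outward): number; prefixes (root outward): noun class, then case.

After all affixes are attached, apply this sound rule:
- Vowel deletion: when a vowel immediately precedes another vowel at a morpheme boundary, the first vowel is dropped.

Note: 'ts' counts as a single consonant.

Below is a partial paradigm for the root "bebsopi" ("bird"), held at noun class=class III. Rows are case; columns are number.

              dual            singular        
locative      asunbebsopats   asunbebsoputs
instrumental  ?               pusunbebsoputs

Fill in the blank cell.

Attach noun class class III sun- → sunbebsopi.
Attach number dual -ats → sunbebsopiats.
Attach case instrumental pu- → pusunbebsopiats.
Apply vowel deletion: pusunbebsopiats → pusunbebsopats.

pusunbebsopats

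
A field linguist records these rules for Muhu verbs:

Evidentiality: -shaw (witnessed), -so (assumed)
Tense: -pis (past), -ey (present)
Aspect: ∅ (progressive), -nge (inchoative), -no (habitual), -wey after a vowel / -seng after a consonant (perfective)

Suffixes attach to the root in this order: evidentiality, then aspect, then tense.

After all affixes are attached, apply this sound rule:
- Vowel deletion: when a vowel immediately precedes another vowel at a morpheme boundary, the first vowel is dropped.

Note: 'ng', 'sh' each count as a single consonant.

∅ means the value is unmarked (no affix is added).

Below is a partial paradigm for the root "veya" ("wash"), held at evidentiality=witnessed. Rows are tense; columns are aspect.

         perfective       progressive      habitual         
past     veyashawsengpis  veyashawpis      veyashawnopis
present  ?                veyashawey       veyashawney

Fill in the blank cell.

Attach evidentiality witnessed -shaw → veyashaw.
Attach aspect perfective -seng (after consonant 'w') → veyashawseng.
Attach tense present -ey → veyashawsengey.
Vowel deletion: no change.

veyashawsengey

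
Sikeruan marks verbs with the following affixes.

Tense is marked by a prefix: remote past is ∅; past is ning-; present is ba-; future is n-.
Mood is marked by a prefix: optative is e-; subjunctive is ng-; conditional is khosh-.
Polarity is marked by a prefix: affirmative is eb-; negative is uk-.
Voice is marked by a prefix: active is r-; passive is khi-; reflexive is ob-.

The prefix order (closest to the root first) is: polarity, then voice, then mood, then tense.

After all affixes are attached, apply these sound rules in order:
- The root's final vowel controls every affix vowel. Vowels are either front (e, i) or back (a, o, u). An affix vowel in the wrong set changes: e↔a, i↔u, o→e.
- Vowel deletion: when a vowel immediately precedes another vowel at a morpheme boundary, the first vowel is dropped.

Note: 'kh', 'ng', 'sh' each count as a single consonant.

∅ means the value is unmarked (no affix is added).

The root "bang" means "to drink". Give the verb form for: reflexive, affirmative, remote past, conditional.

khoshobabbang

Attach polarity affirmative eb- → ebbang.
Attach voice reflexive ob- → obebbang.
Attach mood conditional khosh- → khoshobebbang.
tense = remote past: zero marking, form stays khoshobebbang.
Apply vowel harmony: khoshobebbang → khoshobabbang.
Vowel deletion: no change.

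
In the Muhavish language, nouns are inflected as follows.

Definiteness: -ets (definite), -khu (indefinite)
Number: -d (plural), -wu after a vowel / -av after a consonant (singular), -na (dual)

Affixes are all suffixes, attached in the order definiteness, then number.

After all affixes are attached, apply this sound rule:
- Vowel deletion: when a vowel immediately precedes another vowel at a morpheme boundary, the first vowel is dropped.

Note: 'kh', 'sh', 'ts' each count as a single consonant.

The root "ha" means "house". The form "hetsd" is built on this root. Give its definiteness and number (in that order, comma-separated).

Segment: ha-ets-d.
definiteness: -ets → definite.
number: -d → plural.

definite, plural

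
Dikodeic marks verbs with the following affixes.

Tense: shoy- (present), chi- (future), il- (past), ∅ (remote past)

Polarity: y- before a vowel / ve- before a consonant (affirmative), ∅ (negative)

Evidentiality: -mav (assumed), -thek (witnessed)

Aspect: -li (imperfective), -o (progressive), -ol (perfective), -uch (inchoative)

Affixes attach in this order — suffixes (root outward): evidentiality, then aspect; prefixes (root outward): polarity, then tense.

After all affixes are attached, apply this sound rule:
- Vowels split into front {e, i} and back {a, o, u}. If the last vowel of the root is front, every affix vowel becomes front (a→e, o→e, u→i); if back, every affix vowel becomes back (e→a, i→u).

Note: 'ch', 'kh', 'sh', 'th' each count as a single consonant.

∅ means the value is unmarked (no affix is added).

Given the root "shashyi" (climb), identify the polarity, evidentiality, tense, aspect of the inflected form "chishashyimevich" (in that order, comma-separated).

negative, assumed, future, inchoative

Segment: chi-shashyi-mav-uch.
polarity: ∅ → negative.
evidentiality: -mav → assumed.
tense: chi- → future.
aspect: -uch → inchoative.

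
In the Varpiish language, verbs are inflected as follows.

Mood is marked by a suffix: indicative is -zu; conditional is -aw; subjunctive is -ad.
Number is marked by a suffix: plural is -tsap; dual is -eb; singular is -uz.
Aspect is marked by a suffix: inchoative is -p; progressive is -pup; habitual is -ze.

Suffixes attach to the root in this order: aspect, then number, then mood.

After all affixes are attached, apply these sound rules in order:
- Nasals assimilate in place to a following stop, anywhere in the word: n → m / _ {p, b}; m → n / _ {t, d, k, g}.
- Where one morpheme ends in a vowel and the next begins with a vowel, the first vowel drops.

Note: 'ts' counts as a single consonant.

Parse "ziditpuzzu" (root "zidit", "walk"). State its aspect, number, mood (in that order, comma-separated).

Segment: zidit-p-uz-zu.
aspect: -p → inchoative.
number: -uz → singular.
mood: -zu → indicative.

inchoative, singular, indicative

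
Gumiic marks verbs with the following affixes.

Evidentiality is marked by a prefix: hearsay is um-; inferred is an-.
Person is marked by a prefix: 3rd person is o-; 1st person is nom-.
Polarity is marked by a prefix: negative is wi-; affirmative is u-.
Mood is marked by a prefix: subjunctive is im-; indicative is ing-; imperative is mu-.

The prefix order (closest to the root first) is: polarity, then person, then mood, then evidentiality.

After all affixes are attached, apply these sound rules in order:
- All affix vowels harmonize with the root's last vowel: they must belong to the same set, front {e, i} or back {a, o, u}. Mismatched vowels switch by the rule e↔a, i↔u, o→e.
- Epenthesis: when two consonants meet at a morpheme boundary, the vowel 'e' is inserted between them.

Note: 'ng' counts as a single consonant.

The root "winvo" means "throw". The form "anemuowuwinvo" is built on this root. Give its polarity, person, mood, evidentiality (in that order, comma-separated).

Segment: an-mu-o-wi-winvo.
polarity: wi- → negative.
person: o- → 3rd person.
mood: mu- → imperative.
evidentiality: an- → inferred.

negative, 3rd person, imperative, inferred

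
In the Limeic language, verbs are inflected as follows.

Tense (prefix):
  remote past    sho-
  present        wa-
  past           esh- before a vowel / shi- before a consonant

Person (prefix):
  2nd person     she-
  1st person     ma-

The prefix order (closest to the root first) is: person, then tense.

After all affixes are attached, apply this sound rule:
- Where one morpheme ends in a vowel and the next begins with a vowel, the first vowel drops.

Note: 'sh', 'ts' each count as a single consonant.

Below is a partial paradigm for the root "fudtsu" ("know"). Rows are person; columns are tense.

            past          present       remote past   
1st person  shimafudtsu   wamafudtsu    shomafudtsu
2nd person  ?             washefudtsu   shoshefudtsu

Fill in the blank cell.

Attach person 2nd person she- → shefudtsu.
Attach tense past shi- (before consonant 'sh') → shishefudtsu.
Vowel deletion: no change.

shishefudtsu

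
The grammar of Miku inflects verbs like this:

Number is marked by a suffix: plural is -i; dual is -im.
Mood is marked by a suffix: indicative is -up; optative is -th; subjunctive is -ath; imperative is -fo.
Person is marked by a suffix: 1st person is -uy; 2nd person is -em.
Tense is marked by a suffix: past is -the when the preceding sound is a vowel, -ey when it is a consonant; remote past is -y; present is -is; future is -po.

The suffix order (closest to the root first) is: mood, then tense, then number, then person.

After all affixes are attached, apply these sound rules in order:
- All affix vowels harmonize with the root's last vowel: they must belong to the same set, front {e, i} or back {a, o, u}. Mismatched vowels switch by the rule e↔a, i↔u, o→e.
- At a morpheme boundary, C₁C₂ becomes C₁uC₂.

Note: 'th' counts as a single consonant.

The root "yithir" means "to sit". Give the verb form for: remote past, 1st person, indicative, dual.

Attach mood indicative -up → yithirup.
Attach tense remote past -y → yithirupy.
Attach number dual -im → yithirupyim.
Attach person 1st person -uy → yithirupyimuy.
Apply vowel harmony: yithirupyimuy → yithiripyimiy.
Apply epenthesis: yithiripyimiy → yithiripuyimiy.

yithiripuyimiy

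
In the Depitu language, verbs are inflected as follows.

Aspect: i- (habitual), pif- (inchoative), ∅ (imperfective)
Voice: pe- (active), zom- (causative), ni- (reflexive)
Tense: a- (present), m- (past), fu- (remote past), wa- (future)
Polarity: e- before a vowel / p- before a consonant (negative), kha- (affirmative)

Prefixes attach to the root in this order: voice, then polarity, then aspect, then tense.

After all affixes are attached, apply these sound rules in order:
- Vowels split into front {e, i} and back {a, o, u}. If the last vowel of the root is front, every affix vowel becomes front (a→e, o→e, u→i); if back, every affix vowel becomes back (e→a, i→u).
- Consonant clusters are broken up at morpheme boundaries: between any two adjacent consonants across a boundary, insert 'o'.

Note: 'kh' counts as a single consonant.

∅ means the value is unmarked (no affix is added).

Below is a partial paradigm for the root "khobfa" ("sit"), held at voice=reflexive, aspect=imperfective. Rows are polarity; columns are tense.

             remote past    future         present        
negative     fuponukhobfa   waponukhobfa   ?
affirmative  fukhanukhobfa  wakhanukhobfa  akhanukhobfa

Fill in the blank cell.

aponukhobfa

Attach voice reflexive ni- → nikhobfa.
Attach polarity negative p- (before consonant 'n') → pnikhobfa.
aspect = imperfective: zero marking, form stays pnikhobfa.
Attach tense present a- → apnikhobfa.
Apply vowel harmony: apnikhobfa → apnukhobfa.
Apply epenthesis: apnukhobfa → aponukhobfa.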